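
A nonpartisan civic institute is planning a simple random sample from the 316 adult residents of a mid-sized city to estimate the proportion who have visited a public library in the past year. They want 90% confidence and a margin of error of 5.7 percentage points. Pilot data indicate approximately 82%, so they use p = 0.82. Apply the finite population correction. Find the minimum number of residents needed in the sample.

89

For 90% confidence, z = 1.645.
Unadjusted: n₀ = 1.645² × 0.82 × 0.18 / 0.057² ≈ 122.93, so n₀ = 123.
Finite population correction with N = 316: n = n₀ / (1 + (n₀−1)/N) = 123 / (1 + 122/316) = 123 / 1.3861 ≈ 88.74.
Rounding up, n = 89.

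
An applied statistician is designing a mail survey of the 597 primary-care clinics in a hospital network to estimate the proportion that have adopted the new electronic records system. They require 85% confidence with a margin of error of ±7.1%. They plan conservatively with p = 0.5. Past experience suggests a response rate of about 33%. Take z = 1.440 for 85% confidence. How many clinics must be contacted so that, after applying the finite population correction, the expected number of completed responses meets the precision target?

267

Completed interviews needed (unadjusted): n₀ = 1.440² × 0.2500 / 0.071² ≈ 102.84 → 103.
FPC for N = 597: n = 103 / (1 + 102/597) = 103 / 1.1709 ≈ 87.97 → 88.
At a 33% response rate, contacts needed = 88 / 0.33 ≈ 266.67 → 267.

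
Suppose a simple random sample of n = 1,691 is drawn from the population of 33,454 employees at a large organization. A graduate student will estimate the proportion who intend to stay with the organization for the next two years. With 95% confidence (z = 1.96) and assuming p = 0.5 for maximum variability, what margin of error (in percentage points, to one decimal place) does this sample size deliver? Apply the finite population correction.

2.3

Finite-population factor: (N−n)/(N−1) = (33454−1691)/(33454−1) = 0.9495.
SE(p̂) = √[p(1−p)/n · (N−n)/(N−1)] = √[0.2500/1691 × 0.9495] = 0.01185.
E = z × SE = 1.96 × 0.01185 = 0.02322 ≈ 2.3 percentage points.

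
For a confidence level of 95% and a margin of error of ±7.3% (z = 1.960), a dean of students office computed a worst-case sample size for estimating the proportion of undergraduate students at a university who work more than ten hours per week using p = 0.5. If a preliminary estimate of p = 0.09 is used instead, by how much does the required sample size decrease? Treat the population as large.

121

Conservative (p = 0.5): n = 1.960² × 0.25 / 0.073² ≈ 180.22 → 181.
Using p = 0.09: p(1−p) = 0.0819, so n = 1.960² × 0.0819 / 0.073² ≈ 59.04 → 60.
Reduction: 181 − 60 = 121.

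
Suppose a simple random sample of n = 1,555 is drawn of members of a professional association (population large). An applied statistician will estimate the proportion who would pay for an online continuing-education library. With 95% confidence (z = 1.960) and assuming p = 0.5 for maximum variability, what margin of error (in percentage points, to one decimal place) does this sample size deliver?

2.5

SE(p̂) = √[p(1−p)/n] = √[0.2500/1555] = 0.01268.
E = z × SE = 1.960 × 0.01268 = 0.02485, or 2.5 percentage points.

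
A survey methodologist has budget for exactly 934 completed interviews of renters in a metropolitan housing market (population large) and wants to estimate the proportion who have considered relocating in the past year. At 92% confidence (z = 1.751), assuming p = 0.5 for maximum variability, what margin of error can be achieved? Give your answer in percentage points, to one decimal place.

SE(p̂) = √[p(1−p)/n] = √[0.2500/934] = 0.01636.
E = z × SE = 1.751 × 0.01636 = 0.02865, or 2.9 percentage points.

2.9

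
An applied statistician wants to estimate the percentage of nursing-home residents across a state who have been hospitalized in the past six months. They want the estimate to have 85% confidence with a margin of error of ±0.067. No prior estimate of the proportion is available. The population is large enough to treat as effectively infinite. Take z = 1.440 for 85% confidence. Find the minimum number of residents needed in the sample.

116

With no prior estimate, use p = 0.5, giving p(1−p) = 0.25.
n = z²·p(1−p)/E² = 1.440² × 0.2500 / 0.067² = 2.0736 × 0.2500 / 0.004489 ≈ 115.48.
Rounding up gives n = 116.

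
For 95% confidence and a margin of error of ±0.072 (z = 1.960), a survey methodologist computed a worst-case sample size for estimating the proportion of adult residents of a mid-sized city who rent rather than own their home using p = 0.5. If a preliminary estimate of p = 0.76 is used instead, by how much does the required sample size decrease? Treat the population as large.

50

Conservative (p = 0.5): n = 1.960² × 0.25 / 0.072² ≈ 185.26 → 186.
Using p = 0.76: p(1−p) = 0.1824, so n = 1.960² × 0.1824 / 0.072² ≈ 135.17 → 136.
Reduction: 186 − 136 = 50.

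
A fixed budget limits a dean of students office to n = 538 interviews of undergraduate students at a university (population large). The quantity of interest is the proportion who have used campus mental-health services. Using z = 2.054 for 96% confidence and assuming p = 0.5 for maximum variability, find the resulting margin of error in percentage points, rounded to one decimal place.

4.4

SE(p̂) = √[p(1−p)/n] = √[0.2500/538] = 0.02156.
E = z × SE = 2.054 × 0.02156 = 0.04428, or 4.4 percentage points.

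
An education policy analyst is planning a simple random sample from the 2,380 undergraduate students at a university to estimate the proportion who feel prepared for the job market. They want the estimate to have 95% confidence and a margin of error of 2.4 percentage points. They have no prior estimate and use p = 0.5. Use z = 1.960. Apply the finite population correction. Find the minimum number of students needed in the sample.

Unadjusted: n₀ = 1.960² × 0.50 × 0.50 / 0.024² ≈ 1667.36, so n₀ = 1668.
Finite population correction with N = 2,380: n = n₀ / (1 + (n₀−1)/N) = 1668 / (1 + 1667/2380) = 1668 / 1.7004 ≈ 980.93.
Rounding up, n = 981.

981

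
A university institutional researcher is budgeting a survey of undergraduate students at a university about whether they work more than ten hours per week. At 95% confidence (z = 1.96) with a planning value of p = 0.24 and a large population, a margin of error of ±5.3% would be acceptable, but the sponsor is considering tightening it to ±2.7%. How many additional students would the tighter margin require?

At ±5.3%: n = 1.96² × 0.1824 / 0.053² ≈ 249.45 → 250.
At ±2.7%: n = 1.96² × 0.1824 / 0.027² ≈ 961.19 → 962.
Additional respondents: 962 − 250 = 712.

712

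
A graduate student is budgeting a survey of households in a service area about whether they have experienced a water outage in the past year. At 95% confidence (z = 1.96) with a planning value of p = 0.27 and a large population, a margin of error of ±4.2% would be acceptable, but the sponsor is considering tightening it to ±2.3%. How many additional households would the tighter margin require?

1002

At ±4.2%: n = 1.96² × 0.1971 / 0.042² ≈ 429.24 → 430.
At ±2.3%: n = 1.96² × 0.1971 / 0.023² ≈ 1431.34 → 1432.
Additional respondents: 1432 − 430 = 1002.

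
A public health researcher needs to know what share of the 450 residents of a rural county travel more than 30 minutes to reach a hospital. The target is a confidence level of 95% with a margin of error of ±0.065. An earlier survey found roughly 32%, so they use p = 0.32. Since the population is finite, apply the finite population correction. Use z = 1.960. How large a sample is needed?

138

Unadjusted: n₀ = 1.960² × 0.32 × 0.68 / 0.065² ≈ 197.85, so n₀ = 198.
Finite population correction with N = 450: n = n₀ / (1 + (n₀−1)/N) = 198 / (1 + 197/450) = 198 / 1.4378 ≈ 137.71.
Rounding up, n = 138.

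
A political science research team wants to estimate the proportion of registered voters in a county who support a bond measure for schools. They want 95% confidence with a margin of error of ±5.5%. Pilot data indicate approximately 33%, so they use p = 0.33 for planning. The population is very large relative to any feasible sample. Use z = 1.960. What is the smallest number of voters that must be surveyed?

With p = 0.33, p(1−p) = 0.2211.
n = z²·p(1−p)/E² = 1.960² × 0.2211 / 0.055² = 3.8416 × 0.2211 / 0.003025 ≈ 280.79.
Rounding up gives n = 281.

281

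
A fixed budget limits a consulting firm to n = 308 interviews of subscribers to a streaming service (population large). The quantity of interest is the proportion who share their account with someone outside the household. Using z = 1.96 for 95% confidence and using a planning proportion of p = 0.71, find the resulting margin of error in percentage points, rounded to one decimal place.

SE(p̂) = √[p(1−p)/n] = √[0.2059/308] = 0.02586.
E = z × SE = 1.96 × 0.02586 = 0.05068, or 5.1 percentage points.

5.1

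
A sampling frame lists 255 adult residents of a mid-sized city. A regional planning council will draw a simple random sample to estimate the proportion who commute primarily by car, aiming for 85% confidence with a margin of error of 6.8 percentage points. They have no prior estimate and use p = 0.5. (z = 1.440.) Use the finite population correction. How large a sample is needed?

79

Unadjusted: n₀ = 1.440² × 0.50 × 0.50 / 0.068² ≈ 112.11, so n₀ = 113.
Finite population correction with N = 255: n = n₀ / (1 + (n₀−1)/N) = 113 / (1 + 112/255) = 113 / 1.4392 ≈ 78.51.
Rounding up, n = 79.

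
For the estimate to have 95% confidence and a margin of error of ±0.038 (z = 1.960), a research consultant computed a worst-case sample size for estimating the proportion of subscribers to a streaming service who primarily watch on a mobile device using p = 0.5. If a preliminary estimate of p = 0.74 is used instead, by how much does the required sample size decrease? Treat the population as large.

Conservative (p = 0.5): n = 1.960² × 0.25 / 0.038² ≈ 665.10 → 666.
Using p = 0.74: p(1−p) = 0.1924, so n = 1.960² × 0.1924 / 0.038² ≈ 511.86 → 512.
Reduction: 666 − 512 = 154.

154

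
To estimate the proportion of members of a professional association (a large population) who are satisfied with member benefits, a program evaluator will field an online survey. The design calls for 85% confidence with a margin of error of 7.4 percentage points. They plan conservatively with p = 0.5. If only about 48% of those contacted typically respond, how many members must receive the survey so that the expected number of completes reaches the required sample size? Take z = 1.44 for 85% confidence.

198

Completed interviews needed: n₀ = 1.44² × 0.2500 / 0.074² ≈ 94.67 → 95.
At a 48% response rate, contacts needed = 95 / 0.48 ≈ 197.92 → 198.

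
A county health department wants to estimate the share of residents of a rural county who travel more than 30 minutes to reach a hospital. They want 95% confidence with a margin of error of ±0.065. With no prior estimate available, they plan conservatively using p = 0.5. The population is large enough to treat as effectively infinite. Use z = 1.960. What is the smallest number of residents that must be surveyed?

With p = 0.5, p(1−p) = 0.25.
n = z²·p(1−p)/E² = 1.960² × 0.2500 / 0.065² = 3.8416 × 0.2500 / 0.004225 ≈ 227.31.
Rounding up gives n = 228.

228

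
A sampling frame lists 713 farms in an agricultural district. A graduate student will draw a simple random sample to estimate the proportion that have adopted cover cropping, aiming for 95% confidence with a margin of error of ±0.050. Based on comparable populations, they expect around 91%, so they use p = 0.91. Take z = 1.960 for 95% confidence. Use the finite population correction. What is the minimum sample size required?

108

Unadjusted: n₀ = 1.960² × 0.91 × 0.09 / 0.050² ≈ 125.85, so n₀ = 126.
Finite population correction with N = 713: n = n₀ / (1 + (n₀−1)/N) = 126 / (1 + 125/713) = 126 / 1.1753 ≈ 107.21.
Rounding up, n = 108.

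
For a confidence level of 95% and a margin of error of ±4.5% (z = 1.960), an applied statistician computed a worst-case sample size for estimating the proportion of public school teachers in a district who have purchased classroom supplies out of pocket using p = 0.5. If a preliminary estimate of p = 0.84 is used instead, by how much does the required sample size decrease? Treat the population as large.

Conservative (p = 0.5): n = 1.960² × 0.25 / 0.045² ≈ 474.27 → 475.
Using p = 0.84: p(1−p) = 0.1344, so n = 1.960² × 0.1344 / 0.045² ≈ 254.97 → 255.
Reduction: 475 − 255 = 220.

220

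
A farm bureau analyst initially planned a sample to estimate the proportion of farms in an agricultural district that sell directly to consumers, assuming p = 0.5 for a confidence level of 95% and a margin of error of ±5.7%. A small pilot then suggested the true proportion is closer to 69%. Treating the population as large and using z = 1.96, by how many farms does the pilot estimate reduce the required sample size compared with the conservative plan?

43

Conservative (p = 0.5): n = 1.96² × 0.25 / 0.057² ≈ 295.60 → 296.
Using p = 0.69: p(1−p) = 0.2139, so n = 1.96² × 0.2139 / 0.057² ≈ 252.91 → 253.
Reduction: 296 − 253 = 43.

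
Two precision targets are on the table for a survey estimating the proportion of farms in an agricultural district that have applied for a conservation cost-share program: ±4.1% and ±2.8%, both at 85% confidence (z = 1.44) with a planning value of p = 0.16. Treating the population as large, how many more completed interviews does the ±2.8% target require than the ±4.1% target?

190

At ±4.1%: n = 1.44² × 0.1344 / 0.041² ≈ 165.79 → 166.
At ±2.8%: n = 1.44² × 0.1344 / 0.028² ≈ 355.47 → 356.
Additional respondents: 356 − 166 = 190.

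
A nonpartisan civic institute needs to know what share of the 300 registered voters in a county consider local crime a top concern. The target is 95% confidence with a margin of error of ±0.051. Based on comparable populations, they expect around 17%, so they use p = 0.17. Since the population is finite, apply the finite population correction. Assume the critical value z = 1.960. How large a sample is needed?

124

Unadjusted: n₀ = 1.960² × 0.17 × 0.83 / 0.051² ≈ 208.40, so n₀ = 209.
Finite population correction with N = 300: n = n₀ / (1 + (n₀−1)/N) = 209 / (1 + 208/300) = 209 / 1.6933 ≈ 123.43.
Rounding up, n = 124.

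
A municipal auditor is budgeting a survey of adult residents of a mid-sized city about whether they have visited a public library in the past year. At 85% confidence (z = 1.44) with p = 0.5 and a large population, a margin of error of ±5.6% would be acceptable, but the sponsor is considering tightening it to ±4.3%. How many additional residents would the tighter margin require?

115

At ±5.6%: n = 1.44² × 0.2500 / 0.056² ≈ 165.31 → 166.
At ±4.3%: n = 1.44² × 0.2500 / 0.043² ≈ 280.37 → 281.
Additional respondents: 281 − 166 = 115.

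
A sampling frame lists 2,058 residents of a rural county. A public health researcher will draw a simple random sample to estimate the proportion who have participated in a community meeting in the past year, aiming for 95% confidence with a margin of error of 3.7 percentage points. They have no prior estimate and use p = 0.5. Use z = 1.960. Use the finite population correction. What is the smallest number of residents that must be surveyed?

524

Unadjusted: n₀ = 1.960² × 0.50 × 0.50 / 0.037² ≈ 701.53, so n₀ = 702.
Finite population correction with N = 2,058: n = n₀ / (1 + (n₀−1)/N) = 702 / (1 + 701/2058) = 702 / 1.3406 ≈ 523.64.
Rounding up, n = 524.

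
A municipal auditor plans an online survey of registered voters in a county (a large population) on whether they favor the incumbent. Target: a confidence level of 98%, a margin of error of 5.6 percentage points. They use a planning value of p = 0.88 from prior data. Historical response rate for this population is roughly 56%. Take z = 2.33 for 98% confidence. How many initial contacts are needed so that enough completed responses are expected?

Completed interviews needed: n₀ = 2.33² × 0.1056 / 0.056² ≈ 182.81 → 183.
At a 56% response rate, contacts needed = 183 / 0.56 ≈ 326.79 → 327.

327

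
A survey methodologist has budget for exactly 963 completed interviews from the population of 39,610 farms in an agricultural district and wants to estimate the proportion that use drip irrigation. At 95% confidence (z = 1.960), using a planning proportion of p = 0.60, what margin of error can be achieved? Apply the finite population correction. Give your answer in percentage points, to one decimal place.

Finite-population factor: (N−n)/(N−1) = (39610−963)/(39610−1) = 0.9757.
SE(p̂) = √[p(1−p)/n · (N−n)/(N−1)] = √[0.2400/963 × 0.9757] = 0.01559.
E = z × SE = 1.960 × 0.01559 = 0.03056 ≈ 3.1 percentage points.

3.1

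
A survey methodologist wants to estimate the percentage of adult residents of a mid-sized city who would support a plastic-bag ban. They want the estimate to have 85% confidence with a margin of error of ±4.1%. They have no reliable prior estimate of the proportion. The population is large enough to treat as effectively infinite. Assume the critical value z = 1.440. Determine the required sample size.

309

With no prior estimate, use p = 0.5, giving p(1−p) = 0.25.
n = z²·p(1−p)/E² = 1.440² × 0.2500 / 0.041² = 2.0736 × 0.2500 / 0.001681 ≈ 308.39.
Rounding up gives n = 309.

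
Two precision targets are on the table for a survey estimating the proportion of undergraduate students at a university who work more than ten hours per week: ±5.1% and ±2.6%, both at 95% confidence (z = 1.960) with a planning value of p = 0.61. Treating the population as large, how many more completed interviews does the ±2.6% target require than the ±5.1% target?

1000

At ±5.1%: n = 1.960² × 0.2379 / 0.051² ≈ 351.37 → 352.
At ±2.6%: n = 1.960² × 0.2379 / 0.026² ≈ 1351.95 → 1352.
Additional respondents: 1352 − 352 = 1000.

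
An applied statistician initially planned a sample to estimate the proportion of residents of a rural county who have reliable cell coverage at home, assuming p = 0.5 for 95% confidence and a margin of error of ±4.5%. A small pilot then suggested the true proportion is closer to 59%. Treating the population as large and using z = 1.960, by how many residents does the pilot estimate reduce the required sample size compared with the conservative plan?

Conservative (p = 0.5): n = 1.960² × 0.25 / 0.045² ≈ 474.27 → 475.
Using p = 0.59: p(1−p) = 0.2419, so n = 1.960² × 0.2419 / 0.045² ≈ 458.91 → 459.
Reduction: 475 − 459 = 16.

16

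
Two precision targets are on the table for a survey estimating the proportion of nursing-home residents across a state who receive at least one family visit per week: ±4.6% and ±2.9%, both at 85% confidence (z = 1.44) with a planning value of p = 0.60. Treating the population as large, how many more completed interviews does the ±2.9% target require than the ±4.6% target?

At ±4.6%: n = 1.44² × 0.2400 / 0.046² ≈ 235.19 → 236.
At ±2.9%: n = 1.44² × 0.2400 / 0.029² ≈ 591.75 → 592.
Additional respondents: 592 − 236 = 356.

356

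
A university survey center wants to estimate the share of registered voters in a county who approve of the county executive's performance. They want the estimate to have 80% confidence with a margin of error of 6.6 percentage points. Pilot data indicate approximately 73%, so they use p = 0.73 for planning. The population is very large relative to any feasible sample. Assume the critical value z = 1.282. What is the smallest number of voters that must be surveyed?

75

With p = 0.73, p(1−p) = 0.1971.
n = z²·p(1−p)/E² = 1.282² × 0.1971 / 0.066² = 1.6435 × 0.1971 / 0.004356 ≈ 74.37.
Rounding up gives n = 75.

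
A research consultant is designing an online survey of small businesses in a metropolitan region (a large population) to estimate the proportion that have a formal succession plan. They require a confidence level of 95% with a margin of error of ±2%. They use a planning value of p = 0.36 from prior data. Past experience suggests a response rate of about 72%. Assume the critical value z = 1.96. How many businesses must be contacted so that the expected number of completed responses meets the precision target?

Completed interviews needed: n₀ = 1.96² × 0.2304 / 0.020² ≈ 2212.76 → 2213.
At a 72% response rate, contacts needed = 2213 / 0.72 ≈ 3073.61 → 3074.

3074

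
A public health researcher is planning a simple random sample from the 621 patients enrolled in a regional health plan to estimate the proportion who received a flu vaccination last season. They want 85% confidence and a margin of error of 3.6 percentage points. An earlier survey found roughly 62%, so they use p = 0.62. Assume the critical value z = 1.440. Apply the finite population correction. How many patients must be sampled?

235

Unadjusted: n₀ = 1.440² × 0.62 × 0.38 / 0.036² ≈ 376.96, so n₀ = 377.
Finite population correction with N = 621: n = n₀ / (1 + (n₀−1)/N) = 377 / (1 + 376/621) = 377 / 1.6055 ≈ 234.82.
Rounding up, n = 235.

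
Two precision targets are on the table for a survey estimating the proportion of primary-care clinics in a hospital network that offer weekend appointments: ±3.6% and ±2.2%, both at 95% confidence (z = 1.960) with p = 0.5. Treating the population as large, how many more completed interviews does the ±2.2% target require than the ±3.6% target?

At ±3.6%: n = 1.960² × 0.2500 / 0.036² ≈ 741.05 → 742.
At ±2.2%: n = 1.960² × 0.2500 / 0.022² ≈ 1984.30 → 1985.
Additional respondents: 1985 − 742 = 1243.

1243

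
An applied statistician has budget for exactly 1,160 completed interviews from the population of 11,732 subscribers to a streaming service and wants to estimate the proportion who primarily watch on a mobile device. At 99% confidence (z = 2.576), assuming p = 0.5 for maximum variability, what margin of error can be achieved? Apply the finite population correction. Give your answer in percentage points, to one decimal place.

3.6

Finite-population factor: (N−n)/(N−1) = (11732−1160)/(11732−1) = 0.9012.
SE(p̂) = √[p(1−p)/n · (N−n)/(N−1)] = √[0.2500/1160 × 0.9012] = 0.01394.
E = z × SE = 2.576 × 0.01394 = 0.03590 ≈ 3.6 percentage points.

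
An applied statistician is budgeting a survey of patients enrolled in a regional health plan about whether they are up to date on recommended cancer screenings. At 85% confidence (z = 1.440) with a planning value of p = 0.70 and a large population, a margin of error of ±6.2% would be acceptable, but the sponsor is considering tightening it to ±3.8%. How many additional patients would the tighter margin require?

188

At ±6.2%: n = 1.440² × 0.2100 / 0.062² ≈ 113.28 → 114.
At ±3.8%: n = 1.440² × 0.2100 / 0.038² ≈ 301.56 → 302.
Additional respondents: 302 − 114 = 188.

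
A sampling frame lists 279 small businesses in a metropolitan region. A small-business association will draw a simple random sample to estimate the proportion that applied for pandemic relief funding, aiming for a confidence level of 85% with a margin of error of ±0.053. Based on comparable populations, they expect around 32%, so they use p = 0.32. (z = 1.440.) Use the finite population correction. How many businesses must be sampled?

Unadjusted: n₀ = 1.440² × 0.32 × 0.68 / 0.053² ≈ 160.63, so n₀ = 161.
Finite population correction with N = 279: n = n₀ / (1 + (n₀−1)/N) = 161 / (1 + 160/279) = 161 / 1.5735 ≈ 102.32.
Rounding up, n = 103.

103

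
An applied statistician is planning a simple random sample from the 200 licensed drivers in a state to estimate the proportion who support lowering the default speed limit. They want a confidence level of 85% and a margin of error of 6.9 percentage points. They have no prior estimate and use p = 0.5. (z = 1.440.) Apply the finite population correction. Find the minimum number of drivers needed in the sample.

71

Unadjusted: n₀ = 1.440² × 0.50 × 0.50 / 0.069² ≈ 108.88, so n₀ = 109.
Finite population correction with N = 200: n = n₀ / (1 + (n₀−1)/N) = 109 / (1 + 108/200) = 109 / 1.5400 ≈ 70.78.
Rounding up, n = 71.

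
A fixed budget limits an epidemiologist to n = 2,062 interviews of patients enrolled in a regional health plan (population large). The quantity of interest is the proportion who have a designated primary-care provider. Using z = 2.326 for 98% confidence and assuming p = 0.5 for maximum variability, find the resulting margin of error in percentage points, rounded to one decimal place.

SE(p̂) = √[p(1−p)/n] = √[0.2500/2062] = 0.01101.
E = z × SE = 2.326 × 0.01101 = 0.02561, or 2.6 percentage points.

2.6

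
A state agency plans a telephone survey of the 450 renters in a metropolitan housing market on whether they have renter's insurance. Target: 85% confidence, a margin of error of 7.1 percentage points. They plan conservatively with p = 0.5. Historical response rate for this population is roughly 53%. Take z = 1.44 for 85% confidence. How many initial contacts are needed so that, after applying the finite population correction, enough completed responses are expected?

159

Completed interviews needed (unadjusted): n₀ = 1.44² × 0.2500 / 0.071² ≈ 102.84 → 103.
FPC for N = 450: n = 103 / (1 + 102/450) = 103 / 1.2267 ≈ 83.97 → 84.
At a 53% response rate, contacts needed = 84 / 0.53 ≈ 158.49 → 159.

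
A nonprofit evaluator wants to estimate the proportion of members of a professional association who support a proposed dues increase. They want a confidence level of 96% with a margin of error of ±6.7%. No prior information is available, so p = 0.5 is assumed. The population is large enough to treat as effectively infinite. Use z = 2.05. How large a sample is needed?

235

With p = 0.5, p(1−p) = 0.25.
n = z²·p(1−p)/E² = 2.05² × 0.2500 / 0.067² = 4.2025 × 0.2500 / 0.004489 ≈ 234.04.
Rounding up gives n = 235.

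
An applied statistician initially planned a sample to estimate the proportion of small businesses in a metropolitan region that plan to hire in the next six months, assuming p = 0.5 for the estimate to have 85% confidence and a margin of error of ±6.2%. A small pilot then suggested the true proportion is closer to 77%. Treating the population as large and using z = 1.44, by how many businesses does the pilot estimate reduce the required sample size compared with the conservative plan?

Conservative (p = 0.5): n = 1.44² × 0.25 / 0.062² ≈ 134.86 → 135.
Using p = 0.77: p(1−p) = 0.1771, so n = 1.44² × 0.1771 / 0.062² ≈ 95.53 → 96.
Reduction: 135 − 96 = 39.

39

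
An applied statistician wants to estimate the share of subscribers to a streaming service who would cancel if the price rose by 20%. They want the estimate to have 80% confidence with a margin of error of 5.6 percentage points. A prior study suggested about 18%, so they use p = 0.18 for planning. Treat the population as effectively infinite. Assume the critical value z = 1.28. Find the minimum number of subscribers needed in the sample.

78

With p = 0.18, p(1−p) = 0.1476.
n = z²·p(1−p)/E² = 1.28² × 0.1476 / 0.056² = 1.6384 × 0.1476 / 0.003136 ≈ 77.11.
Rounding up gives n = 78.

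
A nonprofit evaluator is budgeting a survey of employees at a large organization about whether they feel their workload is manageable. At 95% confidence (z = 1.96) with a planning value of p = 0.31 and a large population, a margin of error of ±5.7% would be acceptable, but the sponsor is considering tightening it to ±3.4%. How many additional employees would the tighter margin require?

At ±5.7%: n = 1.96² × 0.2139 / 0.057² ≈ 252.91 → 253.
At ±3.4%: n = 1.96² × 0.2139 / 0.034² ≈ 710.83 → 711.
Additional respondents: 711 − 253 = 458.

458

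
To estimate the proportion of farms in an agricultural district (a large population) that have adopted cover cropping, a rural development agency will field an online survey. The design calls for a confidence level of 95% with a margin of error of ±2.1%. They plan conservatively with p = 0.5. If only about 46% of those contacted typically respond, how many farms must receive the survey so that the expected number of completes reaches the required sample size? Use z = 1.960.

4735

Completed interviews needed: n₀ = 1.960² × 0.2500 / 0.021² ≈ 2177.78 → 2178.
At a 46% response rate, contacts needed = 2178 / 0.46 ≈ 4734.78 → 4735.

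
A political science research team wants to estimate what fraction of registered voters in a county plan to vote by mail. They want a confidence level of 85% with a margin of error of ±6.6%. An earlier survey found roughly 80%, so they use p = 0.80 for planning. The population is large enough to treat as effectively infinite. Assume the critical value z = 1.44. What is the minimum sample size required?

With p = 0.80, p(1−p) = 0.1600.
n = z²·p(1−p)/E² = 1.44² × 0.1600 / 0.066² = 2.0736 × 0.1600 / 0.004356 ≈ 76.17.
Rounding up gives n = 77.

77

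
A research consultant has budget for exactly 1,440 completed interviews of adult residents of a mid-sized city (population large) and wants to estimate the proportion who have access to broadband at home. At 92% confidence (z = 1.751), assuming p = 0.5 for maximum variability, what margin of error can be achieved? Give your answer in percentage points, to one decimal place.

2.3

SE(p̂) = √[p(1−p)/n] = √[0.2500/1440] = 0.01318.
E = z × SE = 1.751 × 0.01318 = 0.02307, or 2.3 percentage points.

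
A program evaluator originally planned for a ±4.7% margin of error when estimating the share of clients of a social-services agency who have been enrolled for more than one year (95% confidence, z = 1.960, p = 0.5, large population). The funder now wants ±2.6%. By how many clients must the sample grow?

At ±4.7%: n = 1.960² × 0.2500 / 0.047² ≈ 434.77 → 435.
At ±2.6%: n = 1.960² × 0.2500 / 0.026² ≈ 1420.71 → 1421.
Additional respondents: 1421 − 435 = 986.

986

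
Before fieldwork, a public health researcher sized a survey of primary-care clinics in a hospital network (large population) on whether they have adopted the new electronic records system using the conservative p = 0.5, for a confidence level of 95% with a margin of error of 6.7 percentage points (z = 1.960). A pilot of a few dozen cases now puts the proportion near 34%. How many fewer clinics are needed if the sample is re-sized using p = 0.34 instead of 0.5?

Conservative (p = 0.5): n = 1.960² × 0.25 / 0.067² ≈ 213.95 → 214.
Using p = 0.34: p(1−p) = 0.2244, so n = 1.960² × 0.2244 / 0.067² ≈ 192.04 → 193.
Reduction: 214 − 193 = 21.

21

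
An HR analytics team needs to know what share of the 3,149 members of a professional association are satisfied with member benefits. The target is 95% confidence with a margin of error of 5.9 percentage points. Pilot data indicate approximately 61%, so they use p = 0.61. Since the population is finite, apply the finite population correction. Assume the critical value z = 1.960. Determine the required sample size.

Unadjusted: n₀ = 1.960² × 0.61 × 0.39 / 0.059² ≈ 262.54, so n₀ = 263.
Finite population correction with N = 3,149: n = n₀ / (1 + (n₀−1)/N) = 263 / (1 + 262/3149) = 263 / 1.0832 ≈ 242.80.
Rounding up, n = 243.

243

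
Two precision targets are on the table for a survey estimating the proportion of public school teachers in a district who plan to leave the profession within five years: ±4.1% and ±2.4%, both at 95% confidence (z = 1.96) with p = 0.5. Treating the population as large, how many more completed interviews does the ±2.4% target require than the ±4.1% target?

1096

At ±4.1%: n = 1.96² × 0.2500 / 0.041² ≈ 571.33 → 572.
At ±2.4%: n = 1.96² × 0.2500 / 0.024² ≈ 1667.36 → 1668.
Additional respondents: 1668 − 572 = 1096.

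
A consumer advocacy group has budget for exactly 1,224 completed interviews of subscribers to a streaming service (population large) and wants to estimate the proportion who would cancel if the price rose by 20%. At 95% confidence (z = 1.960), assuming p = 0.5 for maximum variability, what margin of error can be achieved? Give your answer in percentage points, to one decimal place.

2.8

SE(p̂) = √[p(1−p)/n] = √[0.2500/1224] = 0.01429.
E = z × SE = 1.960 × 0.01429 = 0.02801, or 2.8 percentage points.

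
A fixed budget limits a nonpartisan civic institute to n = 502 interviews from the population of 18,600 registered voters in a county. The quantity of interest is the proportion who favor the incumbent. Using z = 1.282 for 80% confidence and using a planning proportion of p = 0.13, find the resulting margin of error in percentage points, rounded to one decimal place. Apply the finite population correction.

1.9

Finite-population factor: (N−n)/(N−1) = (18600−502)/(18600−1) = 0.9731.
SE(p̂) = √[p(1−p)/n · (N−n)/(N−1)] = √[0.1131/502 × 0.9731] = 0.01481.
E = z × SE = 1.282 × 0.01481 = 0.01898 ≈ 1.9 percentage points.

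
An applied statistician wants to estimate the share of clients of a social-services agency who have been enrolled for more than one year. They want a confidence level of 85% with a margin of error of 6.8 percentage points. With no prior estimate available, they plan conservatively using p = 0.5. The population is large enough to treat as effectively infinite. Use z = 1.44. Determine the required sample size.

With p = 0.5, p(1−p) = 0.25.
n = z²·p(1−p)/E² = 1.44² × 0.2500 / 0.068² = 2.0736 × 0.2500 / 0.004624 ≈ 112.11.
Rounding up gives n = 113.

113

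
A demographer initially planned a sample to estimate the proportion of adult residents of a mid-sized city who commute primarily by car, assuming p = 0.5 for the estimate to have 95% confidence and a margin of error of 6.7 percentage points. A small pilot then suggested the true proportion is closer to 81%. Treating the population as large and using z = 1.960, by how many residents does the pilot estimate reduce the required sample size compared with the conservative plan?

Conservative (p = 0.5): n = 1.960² × 0.25 / 0.067² ≈ 213.95 → 214.
Using p = 0.81: p(1−p) = 0.1539, so n = 1.960² × 0.1539 / 0.067² ≈ 131.70 → 132.
Reduction: 214 − 132 = 82.

82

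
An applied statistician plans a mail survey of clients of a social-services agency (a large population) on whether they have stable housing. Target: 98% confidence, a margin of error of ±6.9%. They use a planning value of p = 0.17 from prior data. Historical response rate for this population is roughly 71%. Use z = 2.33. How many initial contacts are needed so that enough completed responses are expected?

Completed interviews needed: n₀ = 2.33² × 0.1411 / 0.069² ≈ 160.89 → 161.
At a 71% response rate, contacts needed = 161 / 0.71 ≈ 226.76 → 227.

227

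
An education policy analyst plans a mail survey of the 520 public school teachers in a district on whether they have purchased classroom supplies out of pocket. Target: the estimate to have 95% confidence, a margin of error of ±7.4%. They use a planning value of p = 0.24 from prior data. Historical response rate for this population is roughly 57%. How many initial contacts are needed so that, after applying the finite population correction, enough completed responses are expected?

For 95% confidence, z = 1.960.
Completed interviews needed (unadjusted): n₀ = 1.960² × 0.1824 / 0.074² ≈ 127.96 → 128.
FPC for N = 520: n = 128 / (1 + 127/520) = 128 / 1.2442 ≈ 102.87 → 103.
At a 57% response rate, contacts needed = 103 / 0.57 ≈ 180.70 → 181.

181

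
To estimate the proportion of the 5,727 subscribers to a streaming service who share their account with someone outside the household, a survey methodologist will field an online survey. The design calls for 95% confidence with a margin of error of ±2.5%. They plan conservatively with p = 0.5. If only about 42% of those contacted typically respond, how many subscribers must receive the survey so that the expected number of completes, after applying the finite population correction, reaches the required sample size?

2886

For 95% confidence, z = 1.960.
Completed interviews needed (unadjusted): n₀ = 1.960² × 0.2500 / 0.025² ≈ 1536.64 → 1537.
FPC for N = 5,727: n = 1537 / (1 + 1536/5727) = 1537 / 1.2682 ≈ 1211.95 → 1212.
At a 42% response rate, contacts needed = 1212 / 0.42 ≈ 2885.71 → 2886.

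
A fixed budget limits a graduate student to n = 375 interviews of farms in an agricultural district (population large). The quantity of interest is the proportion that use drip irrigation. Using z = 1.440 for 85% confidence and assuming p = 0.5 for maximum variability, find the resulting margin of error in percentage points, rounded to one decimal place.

3.7

SE(p̂) = √[p(1−p)/n] = √[0.2500/375] = 0.02582.
E = z × SE = 1.440 × 0.02582 = 0.03718, or 3.7 percentage points.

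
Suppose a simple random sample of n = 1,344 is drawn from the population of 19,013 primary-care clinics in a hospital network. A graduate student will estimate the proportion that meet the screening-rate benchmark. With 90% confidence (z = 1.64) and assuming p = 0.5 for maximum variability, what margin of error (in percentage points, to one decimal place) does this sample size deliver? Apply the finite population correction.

Finite-population factor: (N−n)/(N−1) = (19013−1344)/(19013−1) = 0.9294.
SE(p̂) = √[p(1−p)/n · (N−n)/(N−1)] = √[0.2500/1344 × 0.9294] = 0.01315.
E = z × SE = 1.64 × 0.01315 = 0.02156 ≈ 2.2 percentage points.

2.2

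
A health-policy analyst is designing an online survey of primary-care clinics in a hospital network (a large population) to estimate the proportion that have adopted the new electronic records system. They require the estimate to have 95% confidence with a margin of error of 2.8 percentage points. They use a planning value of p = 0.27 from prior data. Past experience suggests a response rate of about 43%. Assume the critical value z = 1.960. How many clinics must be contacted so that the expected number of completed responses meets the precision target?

Completed interviews needed: n₀ = 1.960² × 0.1971 / 0.028² ≈ 965.79 → 966.
At a 43% response rate, contacts needed = 966 / 0.43 ≈ 2246.51 → 2247.

2247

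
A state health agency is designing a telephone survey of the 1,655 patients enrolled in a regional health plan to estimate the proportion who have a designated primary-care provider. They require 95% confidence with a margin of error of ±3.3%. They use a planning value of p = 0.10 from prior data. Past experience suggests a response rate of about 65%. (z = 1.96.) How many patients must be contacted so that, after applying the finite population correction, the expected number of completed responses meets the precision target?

411

Completed interviews needed (unadjusted): n₀ = 1.96² × 0.0900 / 0.033² ≈ 317.49 → 318.
FPC for N = 1,655: n = 318 / (1 + 317/1655) = 318 / 1.1915 ≈ 266.88 → 267.
At a 65% response rate, contacts needed = 267 / 0.65 ≈ 410.77 → 411.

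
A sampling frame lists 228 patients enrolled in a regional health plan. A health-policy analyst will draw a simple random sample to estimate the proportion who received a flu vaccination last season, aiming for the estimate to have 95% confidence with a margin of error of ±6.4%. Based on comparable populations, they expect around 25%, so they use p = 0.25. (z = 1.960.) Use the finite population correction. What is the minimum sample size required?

Unadjusted: n₀ = 1.960² × 0.25 × 0.75 / 0.064² ≈ 175.85, so n₀ = 176.
Finite population correction with N = 228: n = n₀ / (1 + (n₀−1)/N) = 176 / (1 + 175/228) = 176 / 1.7675 ≈ 99.57.
Rounding up, n = 100.

100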